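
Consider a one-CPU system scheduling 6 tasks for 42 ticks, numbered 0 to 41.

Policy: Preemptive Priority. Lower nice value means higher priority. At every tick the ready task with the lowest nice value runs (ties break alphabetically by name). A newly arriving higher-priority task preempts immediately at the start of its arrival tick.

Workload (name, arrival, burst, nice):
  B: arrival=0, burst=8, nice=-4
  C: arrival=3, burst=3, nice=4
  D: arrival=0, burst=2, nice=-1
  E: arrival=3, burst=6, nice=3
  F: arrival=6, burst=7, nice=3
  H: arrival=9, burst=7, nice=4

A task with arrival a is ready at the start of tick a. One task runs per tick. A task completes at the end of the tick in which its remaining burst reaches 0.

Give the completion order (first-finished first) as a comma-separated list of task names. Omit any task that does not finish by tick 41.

t=0: ready={B,D} → run B
t=1: ready={B,D} → run B
t=2: ready={B,D} → run B
t=3: ready={B,C,D,E} → run B
t=4: ready={B,C,D,E} → run B
t=5: ready={B,C,D,E} → run B
t=6: ready={B,C,D,E,F} → run B
t=7: ready={B,C,D,E,F} → run B
t=8: ready={C,D,E,F} → run D
t=9: ready={C,D,E,F,H} → run D
t=10: ready={C,E,F,H} → run E
t=11: ready={C,E,F,H} → run E
t=12: ready={C,E,F,H} → run E
t=13: ready={C,E,F,H} → run E
t=14: ready={C,E,F,H} → run E
t=15: ready={C,E,F,H} → run E
t=16: ready={C,F,H} → run F
t=17: ready={C,F,H} → run F
t=18: ready={C,F,H} → run F
t=19: ready={C,F,H} → run F
t=20: ready={C,F,H} → run F
t=21: ready={C,F,H} → run F
t=22: ready={C,F,H} → run F
t=23: ready={C,H} → run C
t=24: ready={C,H} → run C
t=25: ready={C,H} → run C
t=26: ready={H} → run H
t=27: ready={H} → run H
t=28: ready={H} → run H
t=29: ready={H} → run H
t=30: ready={H} → run H
t=31: ready={H} → run H
t=32: ready={H} → run H
t=33: (idle)
t=34: (idle)
t=35: (idle)
t=36: (idle)
t=37: (idle)
t=38: (idle)
t=39: (idle)
t=40: (idle)
t=41: (idle)

completion order = B, D, E, F, C, H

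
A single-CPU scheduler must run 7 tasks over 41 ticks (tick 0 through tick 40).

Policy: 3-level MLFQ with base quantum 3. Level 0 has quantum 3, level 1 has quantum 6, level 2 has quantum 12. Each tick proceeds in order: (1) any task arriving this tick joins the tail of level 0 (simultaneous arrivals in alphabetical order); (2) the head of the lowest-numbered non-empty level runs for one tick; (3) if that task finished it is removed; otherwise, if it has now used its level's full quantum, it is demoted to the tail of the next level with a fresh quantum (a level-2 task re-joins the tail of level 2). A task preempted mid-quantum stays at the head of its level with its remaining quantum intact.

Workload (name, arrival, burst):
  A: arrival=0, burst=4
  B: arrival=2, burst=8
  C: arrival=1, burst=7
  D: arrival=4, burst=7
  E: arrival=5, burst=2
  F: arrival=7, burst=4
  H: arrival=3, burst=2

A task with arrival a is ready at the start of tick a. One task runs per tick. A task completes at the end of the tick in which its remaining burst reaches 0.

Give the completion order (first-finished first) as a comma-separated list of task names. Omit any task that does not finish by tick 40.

completion order = H, E, A, C, B, D, F

t=0: L0/L1/L2 = A/-/- → run A
t=1: L0/L1/L2 = AC/-/- → run A
t=2: L0/L1/L2 = ACB/-/- → run A
t=3: L0/L1/L2 = CBH/A/- → run C
t=4: L0/L1/L2 = CBHD/A/- → run C
t=5: L0/L1/L2 = CBHDE/A/- → run C
t=6: L0/L1/L2 = BHDE/AC/- → run B
t=7: L0/L1/L2 = BHDEF/AC/- → run B
t=8: L0/L1/L2 = BHDEF/AC/- → run B
t=9: L0/L1/L2 = HDEF/ACB/- → run H
t=10: L0/L1/L2 = HDEF/ACB/- → run H
t=11: L0/L1/L2 = DEF/ACB/- → run D
t=12: L0/L1/L2 = DEF/ACB/- → run D
t=13: L0/L1/L2 = DEF/ACB/- → run D
t=14: L0/L1/L2 = EF/ACBD/- → run E
t=15: L0/L1/L2 = EF/ACBD/- → run E
t=16: L0/L1/L2 = F/ACBD/- → run F
t=17: L0/L1/L2 = F/ACBD/- → run F
t=18: L0/L1/L2 = F/ACBD/- → run F
t=19: L0/L1/L2 = -/ACBDF/- → run A
t=20: L0/L1/L2 = -/CBDF/- → run C
t=21: L0/L1/L2 = -/CBDF/- → run C
t=22: L0/L1/L2 = -/CBDF/- → run C
t=23: L0/L1/L2 = -/CBDF/- → run C
t=24: L0/L1/L2 = -/BDF/- → run B
t=25: L0/L1/L2 = -/BDF/- → run B
t=26: L0/L1/L2 = -/BDF/- → run B
t=27: L0/L1/L2 = -/BDF/- → run B
t=28: L0/L1/L2 = -/BDF/- → run B
t=29: L0/L1/L2 = -/DF/- → run D
t=30: L0/L1/L2 = -/DF/- → run D
t=31: L0/L1/L2 = -/DF/- → run D
t=32: L0/L1/L2 = -/DF/- → run D
t=33: L0/L1/L2 = -/F/- → run F
t=34: (idle)
t=35: (idle)
t=36: (idle)
t=37: (idle)
t=38: (idle)
t=39: (idle)
t=40: (idle)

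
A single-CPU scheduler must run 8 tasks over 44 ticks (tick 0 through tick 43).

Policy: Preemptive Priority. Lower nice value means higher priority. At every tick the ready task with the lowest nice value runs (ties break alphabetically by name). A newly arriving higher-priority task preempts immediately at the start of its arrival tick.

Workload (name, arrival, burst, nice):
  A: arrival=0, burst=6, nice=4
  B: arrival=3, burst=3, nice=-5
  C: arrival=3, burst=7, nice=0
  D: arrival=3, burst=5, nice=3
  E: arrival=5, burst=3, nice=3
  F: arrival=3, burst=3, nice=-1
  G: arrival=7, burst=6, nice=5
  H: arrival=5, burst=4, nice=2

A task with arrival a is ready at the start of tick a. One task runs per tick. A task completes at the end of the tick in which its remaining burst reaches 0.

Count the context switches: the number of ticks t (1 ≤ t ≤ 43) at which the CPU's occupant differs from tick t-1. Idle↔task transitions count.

t=0: ready={A} → run A
t=1: ready={A} → run A
t=2: ready={A} → run A
t=3: ready={A,B,C,D,F} → run B
t=4: ready={A,B,C,D,F} → run B
t=5: ready={A,B,C,D,E,F,H} → run B
t=6: ready={A,C,D,E,F,H} → run F
t=7: ready={A,C,D,E,F,G,H} → run F
t=8: ready={A,C,D,E,F,G,H} → run F
t=9: ready={A,C,D,E,G,H} → run C
t=10: ready={A,C,D,E,G,H} → run C
t=11: ready={A,C,D,E,G,H} → run C
t=12: ready={A,C,D,E,G,H} → run C
t=13: ready={A,C,D,E,G,H} → run C
t=14: ready={A,C,D,E,G,H} → run C
t=15: ready={A,C,D,E,G,H} → run C
t=16: ready={A,D,E,G,H} → run H
t=17: ready={A,D,E,G,H} → run H
t=18: ready={A,D,E,G,H} → run H
t=19: ready={A,D,E,G,H} → run H
t=20: ready={A,D,E,G} → run D
t=21: ready={A,D,E,G} → run D
t=22: ready={A,D,E,G} → run D
t=23: ready={A,D,E,G} → run D
t=24: ready={A,D,E,G} → run D
t=25: ready={A,E,G} → run E
t=26: ready={A,E,G} → run E
t=27: ready={A,E,G} → run E
t=28: ready={A,G} → run A
t=29: ready={A,G} → run A
t=30: ready={A,G} → run A
t=31: ready={G} → run G
t=32: ready={G} → run G
t=33: ready={G} → run G
t=34: ready={G} → run G
t=35: ready={G} → run G
t=36: ready={G} → run G
t=37: (idle)
t=38: (idle)
t=39: (idle)
t=40: (idle)
t=41: (idle)
t=42: (idle)
t=43: (idle)

context switches = 9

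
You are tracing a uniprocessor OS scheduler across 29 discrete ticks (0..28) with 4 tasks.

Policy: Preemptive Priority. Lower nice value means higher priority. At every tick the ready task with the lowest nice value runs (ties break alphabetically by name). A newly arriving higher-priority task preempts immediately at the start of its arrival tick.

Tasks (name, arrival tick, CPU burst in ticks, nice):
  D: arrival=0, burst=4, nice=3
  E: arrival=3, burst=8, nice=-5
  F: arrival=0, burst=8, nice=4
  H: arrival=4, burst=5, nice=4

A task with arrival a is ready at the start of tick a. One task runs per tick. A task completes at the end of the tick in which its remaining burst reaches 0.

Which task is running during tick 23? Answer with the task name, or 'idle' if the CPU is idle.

t=0: ready={D,F} → run D
t=1: ready={D,F} → run D
t=2: ready={D,F} → run D
t=3: ready={D,E,F} → run E
t=4: ready={D,E,F,H} → run E
t=5: ready={D,E,F,H} → run E
t=6: ready={D,E,F,H} → run E
t=7: ready={D,E,F,H} → run E
t=8: ready={D,E,F,H} → run E
t=9: ready={D,E,F,H} → run E
t=10: ready={D,E,F,H} → run E
t=11: ready={D,F,H} → run D
t=12: ready={F,H} → run F
t=13: ready={F,H} → run F
t=14: ready={F,H} → run F
t=15: ready={F,H} → run F
t=16: ready={F,H} → run F
t=17: ready={F,H} → run F
t=18: ready={F,H} → run F
t=19: ready={F,H} → run F
t=20: ready={H} → run H
t=21: ready={H} → run H
t=22: ready={H} → run H
t=23: ready={H} → run H
t=24: ready={H} → run H
t=25: (idle)
t=26: (idle)
t=27: (idle)
t=28: (idle)

running at tick 23 = H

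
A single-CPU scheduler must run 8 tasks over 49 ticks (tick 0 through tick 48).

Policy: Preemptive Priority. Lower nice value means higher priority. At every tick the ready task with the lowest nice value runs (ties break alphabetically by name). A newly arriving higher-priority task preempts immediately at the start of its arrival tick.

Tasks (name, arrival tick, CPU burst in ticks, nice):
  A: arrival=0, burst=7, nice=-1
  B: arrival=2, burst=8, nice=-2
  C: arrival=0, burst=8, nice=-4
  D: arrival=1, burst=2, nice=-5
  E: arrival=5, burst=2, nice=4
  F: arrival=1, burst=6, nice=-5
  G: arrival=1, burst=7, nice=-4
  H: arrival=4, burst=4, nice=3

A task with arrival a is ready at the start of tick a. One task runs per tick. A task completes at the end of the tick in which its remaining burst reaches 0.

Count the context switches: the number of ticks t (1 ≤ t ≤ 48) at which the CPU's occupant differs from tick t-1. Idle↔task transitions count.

t=0: ready={A,C} → run C
t=1: ready={A,C,D,F,G} → run D
t=2: ready={A,B,C,D,F,G} → run D
t=3: ready={A,B,C,F,G} → run F
t=4: ready={A,B,C,F,G,H} → run F
t=5: ready={A,B,C,E,F,G,H} → run F
t=6: ready={A,B,C,E,F,G,H} → run F
t=7: ready={A,B,C,E,F,G,H} → run F
t=8: ready={A,B,C,E,F,G,H} → run F
t=9: ready={A,B,C,E,G,H} → run C
t=10: ready={A,B,C,E,G,H} → run C
t=11: ready={A,B,C,E,G,H} → run C
t=12: ready={A,B,C,E,G,H} → run C
t=13: ready={A,B,C,E,G,H} → run C
t=14: ready={A,B,C,E,G,H} → run C
t=15: ready={A,B,C,E,G,H} → run C
t=16: ready={A,B,E,G,H} → run G
t=17: ready={A,B,E,G,H} → run G
t=18: ready={A,B,E,G,H} → run G
t=19: ready={A,B,E,G,H} → run G
t=20: ready={A,B,E,G,H} → run G
t=21: ready={A,B,E,G,H} → run G
t=22: ready={A,B,E,G,H} → run G
t=23: ready={A,B,E,H} → run B
t=24: ready={A,B,E,H} → run B
t=25: ready={A,B,E,H} → run B
t=26: ready={A,B,E,H} → run B
t=27: ready={A,B,E,H} → run B
t=28: ready={A,B,E,H} → run B
t=29: ready={A,B,E,H} → run B
t=30: ready={A,B,E,H} → run B
t=31: ready={A,E,H} → run A
t=32: ready={A,E,H} → run A
t=33: ready={A,E,H} → run A
t=34: ready={A,E,H} → run A
t=35: ready={A,E,H} → run A
t=36: ready={A,E,H} → run A
t=37: ready={A,E,H} → run A
t=38: ready={E,H} → run H
t=39: ready={E,H} → run H
t=40: ready={E,H} → run H
t=41: ready={E,H} → run H
t=42: ready={E} → run E
t=43: ready={E} → run E
t=44: (idle)
t=45: (idle)
t=46: (idle)
t=47: (idle)
t=48: (idle)

context switches = 9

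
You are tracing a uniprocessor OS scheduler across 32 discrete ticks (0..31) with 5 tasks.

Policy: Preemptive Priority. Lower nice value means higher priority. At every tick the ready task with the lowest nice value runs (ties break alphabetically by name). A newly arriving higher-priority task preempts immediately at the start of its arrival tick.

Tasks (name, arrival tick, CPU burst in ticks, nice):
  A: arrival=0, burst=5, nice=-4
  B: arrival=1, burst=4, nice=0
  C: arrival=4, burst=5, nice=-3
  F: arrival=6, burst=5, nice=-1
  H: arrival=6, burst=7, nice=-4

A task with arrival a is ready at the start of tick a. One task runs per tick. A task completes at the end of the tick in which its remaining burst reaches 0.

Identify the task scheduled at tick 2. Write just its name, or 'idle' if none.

t=0: ready={A} → run A
t=1: ready={A,B} → run A
t=2: ready={A,B} → run A
t=3: ready={A,B} → run A
t=4: ready={A,B,C} → run A
t=5: ready={B,C} → run C
t=6: ready={B,C,F,H} → run H
t=7: ready={B,C,F,H} → run H
t=8: ready={B,C,F,H} → run H
t=9: ready={B,C,F,H} → run H
t=10: ready={B,C,F,H} → run H
t=11: ready={B,C,F,H} → run H
t=12: ready={B,C,F,H} → run H
t=13: ready={B,C,F} → run C
t=14: ready={B,C,F} → run C
t=15: ready={B,C,F} → run C
t=16: ready={B,C,F} → run C
t=17: ready={B,F} → run F
t=18: ready={B,F} → run F
t=19: ready={B,F} → run F
t=20: ready={B,F} → run F
t=21: ready={B,F} → run F
t=22: ready={B} → run B
t=23: ready={B} → run B
t=24: ready={B} → run B
t=25: ready={B} → run B
t=26: (idle)
t=27: (idle)
t=28: (idle)
t=29: (idle)
t=30: (idle)
t=31: (idle)

running at tick 2 = A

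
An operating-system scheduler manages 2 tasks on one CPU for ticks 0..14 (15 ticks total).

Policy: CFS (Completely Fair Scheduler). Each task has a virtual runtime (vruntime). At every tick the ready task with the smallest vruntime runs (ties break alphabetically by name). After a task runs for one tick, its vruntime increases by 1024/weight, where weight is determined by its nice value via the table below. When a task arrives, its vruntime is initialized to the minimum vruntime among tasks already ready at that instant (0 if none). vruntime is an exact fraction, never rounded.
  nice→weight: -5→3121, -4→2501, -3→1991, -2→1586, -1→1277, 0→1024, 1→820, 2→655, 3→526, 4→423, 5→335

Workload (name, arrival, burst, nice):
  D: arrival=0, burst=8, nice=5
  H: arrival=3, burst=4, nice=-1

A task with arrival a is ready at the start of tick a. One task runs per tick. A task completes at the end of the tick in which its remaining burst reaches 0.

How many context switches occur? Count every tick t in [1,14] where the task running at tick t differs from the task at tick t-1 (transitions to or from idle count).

context switches = 3

t=0: vr[D=0] → run D
t=1: vr[D=1024/335] → run D
t=2: vr[D=2048/335] → run D
t=3: vr[D=3072/335 H=3072/335] → run D
t=4: vr[D=4096/335 H=3072/335] → run H
t=5: vr[D=4096/335 H=4265984/427795] → run H
t=6: vr[D=4096/335 H=4609024/427795] → run H
t=7: vr[D=4096/335 H=4952064/427795] → run H
t=8: vr[D=4096/335] → run D
t=9: vr[D=1024/67] → run D
t=10: vr[D=6144/335] → run D
t=11: vr[D=7168/335] → run D
t=12: (idle)
t=13: (idle)
t=14: (idle)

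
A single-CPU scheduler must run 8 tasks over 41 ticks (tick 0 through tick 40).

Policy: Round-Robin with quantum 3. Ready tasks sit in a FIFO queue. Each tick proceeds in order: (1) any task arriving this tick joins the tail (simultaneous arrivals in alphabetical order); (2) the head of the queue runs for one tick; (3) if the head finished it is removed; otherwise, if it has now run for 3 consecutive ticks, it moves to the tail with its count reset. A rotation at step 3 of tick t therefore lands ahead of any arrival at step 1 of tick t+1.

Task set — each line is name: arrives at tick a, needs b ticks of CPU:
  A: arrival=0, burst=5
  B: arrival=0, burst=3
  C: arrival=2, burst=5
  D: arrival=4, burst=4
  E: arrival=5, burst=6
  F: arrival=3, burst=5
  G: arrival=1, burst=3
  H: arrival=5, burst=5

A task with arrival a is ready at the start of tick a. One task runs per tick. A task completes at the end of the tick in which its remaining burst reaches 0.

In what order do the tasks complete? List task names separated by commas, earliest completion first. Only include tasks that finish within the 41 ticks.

t=0: queue=[A,B] q_used=0 → run A
t=1: queue=[A,B,G] q_used=1 → run A
t=2: queue=[A,B,G,C] q_used=2 → run A
t=3: queue=[B,G,C,A,F] q_used=0 → run B
t=4: queue=[B,G,C,A,F,D] q_used=1 → run B
t=5: queue=[B,G,C,A,F,D,E,H] q_used=2 → run B
t=6: queue=[G,C,A,F,D,E,H] q_used=0 → run G
t=7: queue=[G,C,A,F,D,E,H] q_used=1 → run G
t=8: queue=[G,C,A,F,D,E,H] q_used=2 → run G
t=9: queue=[C,A,F,D,E,H] q_used=0 → run C
t=10: queue=[C,A,F,D,E,H] q_used=1 → run C
t=11: queue=[C,A,F,D,E,H] q_used=2 → run C
t=12: queue=[A,F,D,E,H,C] q_used=0 → run A
t=13: queue=[A,F,D,E,H,C] q_used=1 → run A
t=14: queue=[F,D,E,H,C] q_used=0 → run F
t=15: queue=[F,D,E,H,C] q_used=1 → run F
t=16: queue=[F,D,E,H,C] q_used=2 → run F
t=17: queue=[D,E,H,C,F] q_used=0 → run D
t=18: queue=[D,E,H,C,F] q_used=1 → run D
t=19: queue=[D,E,H,C,F] q_used=2 → run D
t=20: queue=[E,H,C,F,D] q_used=0 → run E
t=21: queue=[E,H,C,F,D] q_used=1 → run E
t=22: queue=[E,H,C,F,D] q_used=2 → run E
t=23: queue=[H,C,F,D,E] q_used=0 → run H
t=24: queue=[H,C,F,D,E] q_used=1 → run H
t=25: queue=[H,C,F,D,E] q_used=2 → run H
t=26: queue=[C,F,D,E,H] q_used=0 → run C
t=27: queue=[C,F,D,E,H] q_used=1 → run C
t=28: queue=[F,D,E,H] q_used=0 → run F
t=29: queue=[F,D,E,H] q_used=1 → run F
t=30: queue=[D,E,H] q_used=0 → run D
t=31: queue=[E,H] q_used=0 → run E
t=32: queue=[E,H] q_used=1 → run E
t=33: queue=[E,H] q_used=2 → run E
t=34: queue=[H] q_used=0 → run H
t=35: queue=[H] q_used=1 → run H
t=36: (idle)
t=37: (idle)
t=38: (idle)
t=39: (idle)
t=40: (idle)

completion order = B, G, A, C, F, D, E, H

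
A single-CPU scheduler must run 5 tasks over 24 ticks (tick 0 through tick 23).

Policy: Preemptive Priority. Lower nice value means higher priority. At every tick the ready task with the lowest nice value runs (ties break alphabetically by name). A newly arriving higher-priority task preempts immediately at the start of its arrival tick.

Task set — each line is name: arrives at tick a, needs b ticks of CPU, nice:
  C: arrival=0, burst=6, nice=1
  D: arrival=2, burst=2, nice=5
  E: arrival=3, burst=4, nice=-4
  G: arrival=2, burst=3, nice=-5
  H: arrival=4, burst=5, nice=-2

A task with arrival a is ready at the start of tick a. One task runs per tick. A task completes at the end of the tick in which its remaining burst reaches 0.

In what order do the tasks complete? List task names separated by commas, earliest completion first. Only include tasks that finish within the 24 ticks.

t=0: ready={C} → run C
t=1: ready={C} → run C
t=2: ready={C,D,G} → run G
t=3: ready={C,D,E,G} → run G
t=4: ready={C,D,E,G,H} → run G
t=5: ready={C,D,E,H} → run E
t=6: ready={C,D,E,H} → run E
t=7: ready={C,D,E,H} → run E
t=8: ready={C,D,E,H} → run E
t=9: ready={C,D,H} → run H
t=10: ready={C,D,H} → run H
t=11: ready={C,D,H} → run H
t=12: ready={C,D,H} → run H
t=13: ready={C,D,H} → run H
t=14: ready={C,D} → run C
t=15: ready={C,D} → run C
t=16: ready={C,D} → run C
t=17: ready={C,D} → run C
t=18: ready={D} → run D
t=19: ready={D} → run D
t=20: (idle)
t=21: (idle)
t=22: (idle)
t=23: (idle)

completion order = G, E, H, C, D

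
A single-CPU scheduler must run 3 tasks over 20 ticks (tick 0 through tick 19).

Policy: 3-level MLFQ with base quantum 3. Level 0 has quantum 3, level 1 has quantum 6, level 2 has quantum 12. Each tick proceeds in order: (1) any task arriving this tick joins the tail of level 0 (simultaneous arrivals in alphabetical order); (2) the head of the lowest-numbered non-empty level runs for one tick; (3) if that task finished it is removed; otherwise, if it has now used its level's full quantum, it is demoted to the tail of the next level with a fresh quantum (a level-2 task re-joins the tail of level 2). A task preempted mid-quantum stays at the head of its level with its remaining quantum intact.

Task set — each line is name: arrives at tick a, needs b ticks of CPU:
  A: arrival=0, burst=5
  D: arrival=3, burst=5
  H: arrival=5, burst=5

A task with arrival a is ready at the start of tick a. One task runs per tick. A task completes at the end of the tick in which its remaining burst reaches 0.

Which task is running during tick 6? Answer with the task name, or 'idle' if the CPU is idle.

t=0: L0/L1/L2 = A/-/- → run A
t=1: L0/L1/L2 = A/-/- → run A
t=2: L0/L1/L2 = A/-/- → run A
t=3: L0/L1/L2 = D/A/- → run D
t=4: L0/L1/L2 = D/A/- → run D
t=5: L0/L1/L2 = DH/A/- → run D
t=6: L0/L1/L2 = H/AD/- → run H
t=7: L0/L1/L2 = H/AD/- → run H
t=8: L0/L1/L2 = H/AD/- → run H
t=9: L0/L1/L2 = -/ADH/- → run A
t=10: L0/L1/L2 = -/ADH/- → run A
t=11: L0/L1/L2 = -/DH/- → run D
t=12: L0/L1/L2 = -/DH/- → run D
t=13: L0/L1/L2 = -/H/- → run H
t=14: L0/L1/L2 = -/H/- → run H
t=15: (idle)
t=16: (idle)
t=17: (idle)
t=18: (idle)
t=19: (idle)

running at tick 6 = H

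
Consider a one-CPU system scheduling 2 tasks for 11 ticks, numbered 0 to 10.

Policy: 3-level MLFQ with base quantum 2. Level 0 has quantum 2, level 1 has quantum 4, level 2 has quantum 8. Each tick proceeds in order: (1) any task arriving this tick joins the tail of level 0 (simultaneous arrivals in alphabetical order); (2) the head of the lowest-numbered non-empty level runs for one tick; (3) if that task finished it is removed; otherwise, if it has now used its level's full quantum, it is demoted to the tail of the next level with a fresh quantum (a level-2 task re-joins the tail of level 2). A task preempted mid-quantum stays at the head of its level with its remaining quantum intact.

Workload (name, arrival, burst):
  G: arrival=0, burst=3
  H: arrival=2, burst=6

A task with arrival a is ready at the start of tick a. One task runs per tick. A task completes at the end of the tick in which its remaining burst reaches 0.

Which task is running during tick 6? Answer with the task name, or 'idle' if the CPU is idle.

running at tick 6 = H

t=0: L0/L1/L2 = G/-/- → run G
t=1: L0/L1/L2 = G/-/- → run G
t=2: L0/L1/L2 = H/G/- → run H
t=3: L0/L1/L2 = H/G/- → run H
t=4: L0/L1/L2 = -/GH/- → run G
t=5: L0/L1/L2 = -/H/- → run H
t=6: L0/L1/L2 = -/H/- → run H
t=7: L0/L1/L2 = -/H/- → run H
t=8: L0/L1/L2 = -/H/- → run H
t=9: (idle)
t=10: (idle)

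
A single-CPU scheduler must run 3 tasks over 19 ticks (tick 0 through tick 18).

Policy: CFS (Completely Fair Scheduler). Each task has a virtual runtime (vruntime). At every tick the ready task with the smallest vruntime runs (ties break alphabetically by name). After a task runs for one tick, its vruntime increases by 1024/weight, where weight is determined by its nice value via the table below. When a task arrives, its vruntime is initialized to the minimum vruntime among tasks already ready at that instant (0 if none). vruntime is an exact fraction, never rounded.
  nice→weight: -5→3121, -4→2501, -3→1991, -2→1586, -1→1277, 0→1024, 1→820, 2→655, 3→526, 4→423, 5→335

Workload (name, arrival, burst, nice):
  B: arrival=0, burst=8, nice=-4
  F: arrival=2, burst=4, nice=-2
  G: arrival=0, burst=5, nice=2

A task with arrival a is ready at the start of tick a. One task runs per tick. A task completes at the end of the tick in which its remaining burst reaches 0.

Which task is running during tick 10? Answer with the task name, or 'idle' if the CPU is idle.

running at tick 10 = B

t=0: vr[B=0 G=0] → run B
t=1: vr[B=1024/2501 G=0] → run G
t=2: vr[B=1024/2501 F=1024/2501 G=1024/655] → run B
t=3: vr[B=2048/2501 F=1024/2501 G=1024/655] → run F
t=4: vr[B=2048/2501 F=34304/32513 G=1024/655] → run B
t=5: vr[B=3072/2501 F=34304/32513 G=1024/655] → run F
t=6: vr[B=3072/2501 F=55296/32513 G=1024/655] → run B
t=7: vr[B=4096/2501 F=55296/32513 G=1024/655] → run G
t=8: vr[B=4096/2501 F=55296/32513 G=2048/655] → run B
t=9: vr[B=5120/2501 F=55296/32513 G=2048/655] → run F
t=10: vr[B=5120/2501 F=76288/32513 G=2048/655] → run B
t=11: vr[B=6144/2501 F=76288/32513 G=2048/655] → run F
t=12: vr[B=6144/2501 G=2048/655] → run B
t=13: vr[B=7168/2501 G=2048/655] → run B
t=14: vr[G=2048/655] → run G
t=15: vr[G=3072/655] → run G
t=16: vr[G=4096/655] → run G
t=17: (idle)
t=18: (idle)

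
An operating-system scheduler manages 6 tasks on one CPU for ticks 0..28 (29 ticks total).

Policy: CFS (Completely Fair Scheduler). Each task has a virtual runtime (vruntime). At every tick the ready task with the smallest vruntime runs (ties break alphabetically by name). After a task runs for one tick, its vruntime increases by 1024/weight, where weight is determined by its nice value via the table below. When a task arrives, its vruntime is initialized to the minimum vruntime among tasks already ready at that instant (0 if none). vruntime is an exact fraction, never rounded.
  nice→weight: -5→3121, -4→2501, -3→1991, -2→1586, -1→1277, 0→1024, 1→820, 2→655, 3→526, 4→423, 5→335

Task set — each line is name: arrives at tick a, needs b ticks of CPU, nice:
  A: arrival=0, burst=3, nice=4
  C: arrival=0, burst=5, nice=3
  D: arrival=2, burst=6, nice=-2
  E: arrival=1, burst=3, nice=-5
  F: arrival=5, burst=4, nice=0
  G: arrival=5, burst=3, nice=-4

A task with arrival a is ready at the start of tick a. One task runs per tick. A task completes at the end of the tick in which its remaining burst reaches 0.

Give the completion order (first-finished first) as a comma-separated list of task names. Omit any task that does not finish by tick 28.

t=0: vr[A=0 C=0] → run A
t=1: vr[A=1024/423 C=0 E=0] → run C
t=2: vr[A=1024/423 C=512/263 D=0 E=0] → run D
t=3: vr[A=1024/423 C=512/263 D=512/793 E=0] → run E
t=4: vr[A=1024/423 C=512/263 D=512/793 E=1024/3121] → run E
t=5: vr[A=1024/423 C=512/263 D=512/793 E=2048/3121 F=512/793 G=512/793] → run D
t=6: vr[A=1024/423 C=512/263 D=1024/793 E=2048/3121 F=512/793 G=512/793] → run F
t=7: vr[A=1024/423 C=512/263 D=1024/793 E=2048/3121 F=1305/793 G=512/793] → run G
t=8: vr[A=1024/423 C=512/263 D=1024/793 E=2048/3121 F=1305/793 G=34304/32513] → run E
t=9: vr[A=1024/423 C=512/263 D=1024/793 F=1305/793 G=34304/32513] → run G
t=10: vr[A=1024/423 C=512/263 D=1024/793 F=1305/793 G=47616/32513] → run D
t=11: vr[A=1024/423 C=512/263 D=1536/793 F=1305/793 G=47616/32513] → run G
t=12: vr[A=1024/423 C=512/263 D=1536/793 F=1305/793] → run F
t=13: vr[A=1024/423 C=512/263 D=1536/793 F=2098/793] → run D
t=14: vr[A=1024/423 C=512/263 D=2048/793 F=2098/793] → run C
t=15: vr[A=1024/423 C=1024/263 D=2048/793 F=2098/793] → run A
t=16: vr[A=2048/423 C=1024/263 D=2048/793 F=2098/793] → run D
t=17: vr[A=2048/423 C=1024/263 D=2560/793 F=2098/793] → run F
t=18: vr[A=2048/423 C=1024/263 D=2560/793 F=2891/793] → run D
t=19: vr[A=2048/423 C=1024/263 F=2891/793] → run F
t=20: vr[A=2048/423 C=1024/263] → run C
t=21: vr[A=2048/423 C=1536/263] → run A
t=22: vr[C=1536/263] → run C
t=23: vr[C=2048/263] → run C
t=24: (idle)
t=25: (idle)
t=26: (idle)
t=27: (idle)
t=28: (idle)

completion order = E, G, D, F, A, C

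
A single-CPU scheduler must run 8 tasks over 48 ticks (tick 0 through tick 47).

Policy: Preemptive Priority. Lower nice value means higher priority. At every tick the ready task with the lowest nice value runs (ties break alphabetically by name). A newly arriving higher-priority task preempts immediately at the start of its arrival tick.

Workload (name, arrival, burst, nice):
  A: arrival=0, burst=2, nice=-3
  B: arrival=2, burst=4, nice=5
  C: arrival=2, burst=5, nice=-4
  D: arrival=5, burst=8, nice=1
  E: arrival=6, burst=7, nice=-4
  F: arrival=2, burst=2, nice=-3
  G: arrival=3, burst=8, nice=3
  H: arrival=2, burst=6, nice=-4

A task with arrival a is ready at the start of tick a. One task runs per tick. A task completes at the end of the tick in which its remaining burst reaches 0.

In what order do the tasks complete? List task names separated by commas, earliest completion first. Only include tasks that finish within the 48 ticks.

t=0: ready={A} → run A
t=1: ready={A} → run A
t=2: ready={B,C,F,H} → run C
t=3: ready={B,C,F,G,H} → run C
t=4: ready={B,C,F,G,H} → run C
t=5: ready={B,C,D,F,G,H} → run C
t=6: ready={B,C,D,E,F,G,H} → run C
t=7: ready={B,D,E,F,G,H} → run E
t=8: ready={B,D,E,F,G,H} → run E
t=9: ready={B,D,E,F,G,H} → run E
t=10: ready={B,D,E,F,G,H} → run E
t=11: ready={B,D,E,F,G,H} → run E
t=12: ready={B,D,E,F,G,H} → run E
t=13: ready={B,D,E,F,G,H} → run E
t=14: ready={B,D,F,G,H} → run H
t=15: ready={B,D,F,G,H} → run H
t=16: ready={B,D,F,G,H} → run H
t=17: ready={B,D,F,G,H} → run H
t=18: ready={B,D,F,G,H} → run H
t=19: ready={B,D,F,G,H} → run H
t=20: ready={B,D,F,G} → run F
t=21: ready={B,D,F,G} → run F
t=22: ready={B,D,G} → run D
t=23: ready={B,D,G} → run D
t=24: ready={B,D,G} → run D
t=25: ready={B,D,G} → run D
t=26: ready={B,D,G} → run D
t=27: ready={B,D,G} → run D
t=28: ready={B,D,G} → run D
t=29: ready={B,D,G} → run D
t=30: ready={B,G} → run G
t=31: ready={B,G} → run G
t=32: ready={B,G} → run G
t=33: ready={B,G} → run G
t=34: ready={B,G} → run G
t=35: ready={B,G} → run G
t=36: ready={B,G} → run G
t=37: ready={B,G} → run G
t=38: ready={B} → run B
t=39: ready={B} → run B
t=40: ready={B} → run B
t=41: ready={B} → run B
t=42: (idle)
t=43: (idle)
t=44: (idle)
t=45: (idle)
t=46: (idle)
t=47: (idle)

completion order = A, C, E, H, F, D, G, B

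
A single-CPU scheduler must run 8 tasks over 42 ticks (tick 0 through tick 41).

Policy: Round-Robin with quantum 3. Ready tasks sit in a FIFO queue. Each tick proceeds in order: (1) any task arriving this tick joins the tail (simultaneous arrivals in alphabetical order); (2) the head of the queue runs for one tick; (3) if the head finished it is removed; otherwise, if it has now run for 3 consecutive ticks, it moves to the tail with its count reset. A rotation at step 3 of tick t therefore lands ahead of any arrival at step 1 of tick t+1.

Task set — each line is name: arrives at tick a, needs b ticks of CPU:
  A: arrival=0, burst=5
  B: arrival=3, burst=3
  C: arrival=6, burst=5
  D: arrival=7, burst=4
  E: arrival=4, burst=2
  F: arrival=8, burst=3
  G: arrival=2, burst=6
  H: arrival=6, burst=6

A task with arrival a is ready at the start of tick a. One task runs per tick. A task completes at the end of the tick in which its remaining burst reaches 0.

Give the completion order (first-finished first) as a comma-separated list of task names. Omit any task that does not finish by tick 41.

t=0: queue=[A] q_used=0 → run A
t=1: queue=[A] q_used=1 → run A
t=2: queue=[A,G] q_used=2 → run A
t=3: queue=[G,A,B] q_used=0 → run G
t=4: queue=[G,A,B,E] q_used=1 → run G
t=5: queue=[G,A,B,E] q_used=2 → run G
t=6: queue=[A,B,E,G,C,H] q_used=0 → run A
t=7: queue=[A,B,E,G,C,H,D] q_used=1 → run A
t=8: queue=[B,E,G,C,H,D,F] q_used=0 → run B
t=9: queue=[B,E,G,C,H,D,F] q_used=1 → run B
t=10: queue=[B,E,G,C,H,D,F] q_used=2 → run B
t=11: queue=[E,G,C,H,D,F] q_used=0 → run E
t=12: queue=[E,G,C,H,D,F] q_used=1 → run E
t=13: queue=[G,C,H,D,F] q_used=0 → run G
t=14: queue=[G,C,H,D,F] q_used=1 → run G
t=15: queue=[G,C,H,D,F] q_used=2 → run G
t=16: queue=[C,H,D,F] q_used=0 → run C
t=17: queue=[C,H,D,F] q_used=1 → run C
t=18: queue=[C,H,D,F] q_used=2 → run C
t=19: queue=[H,D,F,C] q_used=0 → run H
t=20: queue=[H,D,F,C] q_used=1 → run H
t=21: queue=[H,D,F,C] q_used=2 → run H
t=22: queue=[D,F,C,H] q_used=0 → run D
t=23: queue=[D,F,C,H] q_used=1 → run D
t=24: queue=[D,F,C,H] q_used=2 → run D
t=25: queue=[F,C,H,D] q_used=0 → run F
t=26: queue=[F,C,H,D] q_used=1 → run F
t=27: queue=[F,C,H,D] q_used=2 → run F
t=28: queue=[C,H,D] q_used=0 → run C
t=29: queue=[C,H,D] q_used=1 → run C
t=30: queue=[H,D] q_used=0 → run H
t=31: queue=[H,D] q_used=1 → run H
t=32: queue=[H,D] q_used=2 → run H
t=33: queue=[D] q_used=0 → run D
t=34: (idle)
t=35: (idle)
t=36: (idle)
t=37: (idle)
t=38: (idle)
t=39: (idle)
t=40: (idle)
t=41: (idle)

completion order = A, B, E, G, F, C, H, D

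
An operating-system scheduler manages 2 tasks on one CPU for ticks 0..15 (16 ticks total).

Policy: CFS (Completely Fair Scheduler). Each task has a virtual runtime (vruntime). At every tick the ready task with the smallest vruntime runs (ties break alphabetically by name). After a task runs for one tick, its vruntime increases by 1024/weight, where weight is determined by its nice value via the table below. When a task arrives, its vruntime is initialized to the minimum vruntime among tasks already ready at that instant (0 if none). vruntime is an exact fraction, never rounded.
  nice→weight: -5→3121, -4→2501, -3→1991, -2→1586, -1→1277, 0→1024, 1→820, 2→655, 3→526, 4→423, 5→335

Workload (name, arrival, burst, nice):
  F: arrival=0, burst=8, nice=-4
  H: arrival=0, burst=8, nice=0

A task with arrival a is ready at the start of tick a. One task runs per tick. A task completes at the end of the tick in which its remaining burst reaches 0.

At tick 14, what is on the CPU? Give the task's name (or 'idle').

running at tick 14 = H

t=0: vr[F=0 H=0] → run F
t=1: vr[F=1024/2501 H=0] → run H
t=2: vr[F=1024/2501 H=1] → run F
t=3: vr[F=2048/2501 H=1] → run F
t=4: vr[F=3072/2501 H=1] → run H
t=5: vr[F=3072/2501 H=2] → run F
t=6: vr[F=4096/2501 H=2] → run F
t=7: vr[F=5120/2501 H=2] → run H
t=8: vr[F=5120/2501 H=3] → run F
t=9: vr[F=6144/2501 H=3] → run F
t=10: vr[F=7168/2501 H=3] → run F
t=11: vr[H=3] → run H
t=12: vr[H=4] → run H
t=13: vr[H=5] → run H
t=14: vr[H=6] → run H
t=15: vr[H=7] → run H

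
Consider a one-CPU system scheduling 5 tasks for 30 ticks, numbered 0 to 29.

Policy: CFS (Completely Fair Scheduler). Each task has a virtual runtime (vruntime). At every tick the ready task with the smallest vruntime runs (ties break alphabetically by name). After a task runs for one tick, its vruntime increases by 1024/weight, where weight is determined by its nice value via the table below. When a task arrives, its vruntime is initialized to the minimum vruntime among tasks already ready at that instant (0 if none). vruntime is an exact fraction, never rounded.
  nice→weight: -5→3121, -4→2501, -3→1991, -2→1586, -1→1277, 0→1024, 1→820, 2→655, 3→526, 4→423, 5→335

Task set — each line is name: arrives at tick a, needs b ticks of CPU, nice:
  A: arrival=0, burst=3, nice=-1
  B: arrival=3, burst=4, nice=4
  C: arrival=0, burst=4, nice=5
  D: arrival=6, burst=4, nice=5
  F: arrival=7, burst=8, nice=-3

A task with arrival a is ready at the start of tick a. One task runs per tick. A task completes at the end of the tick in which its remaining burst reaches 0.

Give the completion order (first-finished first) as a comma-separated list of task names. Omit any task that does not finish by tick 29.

completion order = A, F, B, C, D

t=0: vr[A=0 C=0] → run A
t=1: vr[A=1024/1277 C=0] → run C
t=2: vr[A=1024/1277 C=1024/335] → run A
t=3: vr[A=2048/1277 B=2048/1277 C=1024/335] → run A
t=4: vr[B=2048/1277 C=1024/335] → run B
t=5: vr[B=2173952/540171 C=1024/335] → run C
t=6: vr[B=2173952/540171 C=2048/335 D=2173952/540171] → run B
t=7: vr[B=3481600/540171 C=2048/335 D=2173952/540171 F=2173952/540171] → run D
t=8: vr[B=3481600/540171 C=2048/335 D=1281409024/180957285 F=2173952/540171] → run F
t=9: vr[B=3481600/540171 C=2048/335 D=1281409024/180957285 F=4881473536/1075480461] → run F
t=10: vr[B=3481600/540171 C=2048/335 D=1281409024/180957285 F=5434608640/1075480461] → run F
t=11: vr[B=3481600/540171 C=2048/335 D=1281409024/180957285 F=5987743744/1075480461] → run F
t=12: vr[B=3481600/540171 C=2048/335 D=1281409024/180957285 F=6540878848/1075480461] → run F
t=13: vr[B=3481600/540171 C=2048/335 D=1281409024/180957285 F=7094013952/1075480461] → run C
t=14: vr[B=3481600/540171 C=3072/335 D=1281409024/180957285 F=7094013952/1075480461] → run B
t=15: vr[B=1596416/180057 C=3072/335 D=1281409024/180957285 F=7094013952/1075480461] → run F
t=16: vr[B=1596416/180057 C=3072/335 D=1281409024/180957285 F=7647149056/1075480461] → run D
t=17: vr[B=1596416/180057 C=3072/335 D=1834544128/180957285 F=7647149056/1075480461] → run F
t=18: vr[B=1596416/180057 C=3072/335 D=1834544128/180957285 F=8200284160/1075480461] → run F
t=19: vr[B=1596416/180057 C=3072/335 D=1834544128/180957285] → run B
t=20: vr[C=3072/335 D=1834544128/180957285] → run C
t=21: vr[D=1834544128/180957285] → run D
t=22: vr[D=2387679232/180957285] → run D
t=23: (idle)
t=24: (idle)
t=25: (idle)
t=26: (idle)
t=27: (idle)
t=28: (idle)
t=29: (idle)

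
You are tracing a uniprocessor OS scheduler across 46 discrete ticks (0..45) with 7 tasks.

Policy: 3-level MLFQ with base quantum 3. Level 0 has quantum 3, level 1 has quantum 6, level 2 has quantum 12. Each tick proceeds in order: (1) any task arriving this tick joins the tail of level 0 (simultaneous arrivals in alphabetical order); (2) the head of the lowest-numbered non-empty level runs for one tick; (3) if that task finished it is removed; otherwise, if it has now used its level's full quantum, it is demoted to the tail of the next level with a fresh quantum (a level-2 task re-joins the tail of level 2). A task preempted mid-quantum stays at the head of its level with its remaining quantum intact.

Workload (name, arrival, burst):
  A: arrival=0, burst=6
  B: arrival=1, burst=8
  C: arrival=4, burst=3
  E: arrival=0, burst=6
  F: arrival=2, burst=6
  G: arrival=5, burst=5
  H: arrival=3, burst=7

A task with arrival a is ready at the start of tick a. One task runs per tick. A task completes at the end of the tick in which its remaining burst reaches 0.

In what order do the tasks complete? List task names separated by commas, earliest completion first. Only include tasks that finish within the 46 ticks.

completion order = C, A, E, B, F, H, G

t=0: L0/L1/L2 = AE/-/- → run A
t=1: L0/L1/L2 = AEB/-/- → run A
t=2: L0/L1/L2 = AEBF/-/- → run A
t=3: L0/L1/L2 = EBFH/A/- → run E
t=4: L0/L1/L2 = EBFHC/A/- → run E
t=5: L0/L1/L2 = EBFHCG/A/- → run E
t=6: L0/L1/L2 = BFHCG/AE/- → run B
t=7: L0/L1/L2 = BFHCG/AE/- → run B
t=8: L0/L1/L2 = BFHCG/AE/- → run B
t=9: L0/L1/L2 = FHCG/AEB/- → run F
t=10: L0/L1/L2 = FHCG/AEB/- → run F
t=11: L0/L1/L2 = FHCG/AEB/- → run F
t=12: L0/L1/L2 = HCG/AEBF/- → run H
t=13: L0/L1/L2 = HCG/AEBF/- → run H
t=14: L0/L1/L2 = HCG/AEBF/- → run H
t=15: L0/L1/L2 = CG/AEBFH/- → run C
t=16: L0/L1/L2 = CG/AEBFH/- → run C
t=17: L0/L1/L2 = CG/AEBFH/- → run C
t=18: L0/L1/L2 = G/AEBFH/- → run G
t=19: L0/L1/L2 = G/AEBFH/- → run G
t=20: L0/L1/L2 = G/AEBFH/- → run G
t=21: L0/L1/L2 = -/AEBFHG/- → run A
t=22: L0/L1/L2 = -/AEBFHG/- → run A
t=23: L0/L1/L2 = -/AEBFHG/- → run A
t=24: L0/L1/L2 = -/EBFHG/- → run E
t=25: L0/L1/L2 = -/EBFHG/- → run E
t=26: L0/L1/L2 = -/EBFHG/- → run E
t=27: L0/L1/L2 = -/BFHG/- → run B
t=28: L0/L1/L2 = -/BFHG/- → run B
t=29: L0/L1/L2 = -/BFHG/- → run B
t=30: L0/L1/L2 = -/BFHG/- → run B
t=31: L0/L1/L2 = -/BFHG/- → run B
t=32: L0/L1/L2 = -/FHG/- → run F
t=33: L0/L1/L2 = -/FHG/- → run F
t=34: L0/L1/L2 = -/FHG/- → run F
t=35: L0/L1/L2 = -/HG/- → run H
t=36: L0/L1/L2 = -/HG/- → run H
t=37: L0/L1/L2 = -/HG/- → run H
t=38: L0/L1/L2 = -/HG/- → run H
t=39: L0/L1/L2 = -/G/- → run G
t=40: L0/L1/L2 = -/G/- → run G
t=41: (idle)
t=42: (idle)
t=43: (idle)
t=44: (idle)
t=45: (idle)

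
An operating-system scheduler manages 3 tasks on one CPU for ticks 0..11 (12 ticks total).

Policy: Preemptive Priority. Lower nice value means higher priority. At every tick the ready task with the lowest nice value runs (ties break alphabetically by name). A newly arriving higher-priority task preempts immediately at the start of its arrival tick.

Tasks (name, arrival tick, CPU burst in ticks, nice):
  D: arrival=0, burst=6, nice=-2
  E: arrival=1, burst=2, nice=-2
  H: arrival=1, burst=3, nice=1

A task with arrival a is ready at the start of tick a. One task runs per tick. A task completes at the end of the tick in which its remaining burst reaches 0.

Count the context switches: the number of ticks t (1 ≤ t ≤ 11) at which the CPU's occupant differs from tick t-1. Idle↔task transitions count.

context switches = 3

t=0: ready={D} → run D
t=1: ready={D,E,H} → run D
t=2: ready={D,E,H} → run D
t=3: ready={D,E,H} → run D
t=4: ready={D,E,H} → run D
t=5: ready={D,E,H} → run D
t=6: ready={E,H} → run E
t=7: ready={E,H} → run E
t=8: ready={H} → run H
t=9: ready={H} → run H
t=10: ready={H} → run H
t=11: (idle)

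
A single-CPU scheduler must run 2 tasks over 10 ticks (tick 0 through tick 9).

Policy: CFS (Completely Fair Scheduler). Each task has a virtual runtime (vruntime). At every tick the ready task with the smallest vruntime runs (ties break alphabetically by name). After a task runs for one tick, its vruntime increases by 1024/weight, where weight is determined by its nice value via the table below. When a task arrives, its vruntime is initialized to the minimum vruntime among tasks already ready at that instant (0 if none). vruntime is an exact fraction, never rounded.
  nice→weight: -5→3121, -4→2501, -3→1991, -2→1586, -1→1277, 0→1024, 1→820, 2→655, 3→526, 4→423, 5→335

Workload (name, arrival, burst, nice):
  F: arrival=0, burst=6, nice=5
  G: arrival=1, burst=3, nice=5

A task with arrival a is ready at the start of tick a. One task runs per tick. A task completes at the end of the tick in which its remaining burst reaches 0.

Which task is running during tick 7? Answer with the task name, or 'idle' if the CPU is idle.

running at tick 7 = F

t=0: vr[F=0] → run F
t=1: vr[F=1024/335 G=1024/335] → run F
t=2: vr[F=2048/335 G=1024/335] → run G
t=3: vr[F=2048/335 G=2048/335] → run F
t=4: vr[F=3072/335 G=2048/335] → run G
t=5: vr[F=3072/335 G=3072/335] → run F
t=6: vr[F=4096/335 G=3072/335] → run G
t=7: vr[F=4096/335] → run F
t=8: vr[F=1024/67] → run F
t=9: (idle)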